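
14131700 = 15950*886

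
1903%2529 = 1903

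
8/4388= 2/1097 = 0.00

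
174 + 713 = 887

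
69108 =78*886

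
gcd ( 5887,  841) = 841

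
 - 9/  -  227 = 9/227 = 0.04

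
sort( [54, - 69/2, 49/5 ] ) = [ - 69/2 , 49/5, 54]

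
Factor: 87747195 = 3^1*5^1*5849813^1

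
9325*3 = 27975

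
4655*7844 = 36513820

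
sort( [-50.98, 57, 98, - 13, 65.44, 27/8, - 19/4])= [ - 50.98,-13, - 19/4,27/8, 57, 65.44,98]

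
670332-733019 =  - 62687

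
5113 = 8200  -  3087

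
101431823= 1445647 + 99986176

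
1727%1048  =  679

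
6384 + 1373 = 7757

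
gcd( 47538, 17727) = 57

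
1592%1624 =1592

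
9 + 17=26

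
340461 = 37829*9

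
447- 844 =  - 397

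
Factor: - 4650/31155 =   -  10/67 = -  2^1*5^1*67^(  -  1) 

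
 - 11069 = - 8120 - 2949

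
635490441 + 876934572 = 1512425013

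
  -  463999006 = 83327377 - 547326383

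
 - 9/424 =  - 9/424=- 0.02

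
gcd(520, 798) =2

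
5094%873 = 729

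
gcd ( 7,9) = 1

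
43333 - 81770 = -38437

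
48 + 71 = 119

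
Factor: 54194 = 2^1*7^3*79^1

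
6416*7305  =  46868880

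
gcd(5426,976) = 2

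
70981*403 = 28605343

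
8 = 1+7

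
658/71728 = 329/35864 = 0.01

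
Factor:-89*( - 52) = 2^2 * 13^1*89^1 = 4628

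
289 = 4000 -3711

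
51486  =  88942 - 37456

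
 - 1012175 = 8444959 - 9457134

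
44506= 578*77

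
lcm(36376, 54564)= 109128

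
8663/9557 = 8663/9557 = 0.91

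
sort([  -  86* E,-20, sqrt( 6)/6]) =[ - 86*E, - 20, sqrt( 6)/6]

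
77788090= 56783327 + 21004763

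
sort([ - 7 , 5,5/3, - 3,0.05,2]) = [  -  7, - 3,0.05,  5/3, 2, 5]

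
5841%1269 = 765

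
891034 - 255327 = 635707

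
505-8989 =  - 8484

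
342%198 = 144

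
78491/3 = 26163 + 2/3 = 26163.67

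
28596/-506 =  - 57+ 123/253 =- 56.51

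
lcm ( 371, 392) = 20776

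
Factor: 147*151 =3^1*7^2*151^1 = 22197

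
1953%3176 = 1953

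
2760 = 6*460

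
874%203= 62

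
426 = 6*71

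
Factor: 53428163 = 677^1*78919^1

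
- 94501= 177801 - 272302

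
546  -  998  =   - 452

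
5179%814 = 295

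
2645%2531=114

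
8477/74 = 114 + 41/74= 114.55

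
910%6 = 4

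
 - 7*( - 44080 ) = 308560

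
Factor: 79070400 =2^6*3^2*5^2*17^2*19^1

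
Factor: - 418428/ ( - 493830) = 394/465= 2^1*3^( - 1 ) * 5^( - 1 ) * 31^( - 1)*197^1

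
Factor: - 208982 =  - 2^1*104491^1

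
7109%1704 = 293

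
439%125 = 64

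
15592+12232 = 27824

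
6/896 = 3/448 = 0.01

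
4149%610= 489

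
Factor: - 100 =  - 2^2*5^2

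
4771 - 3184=1587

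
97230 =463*210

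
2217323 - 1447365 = 769958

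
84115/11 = 84115/11= 7646.82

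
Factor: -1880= - 2^3*5^1*47^1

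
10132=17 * 596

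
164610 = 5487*30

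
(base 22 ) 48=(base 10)96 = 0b1100000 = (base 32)30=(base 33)2U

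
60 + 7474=7534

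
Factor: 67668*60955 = 4124702940 =2^2*3^1*5^1*  73^1*167^1*5639^1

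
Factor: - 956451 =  - 3^1*318817^1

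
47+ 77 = 124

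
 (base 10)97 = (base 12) 81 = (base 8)141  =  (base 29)3a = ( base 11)89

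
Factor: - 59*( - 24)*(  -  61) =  - 2^3 * 3^1*59^1*61^1 = - 86376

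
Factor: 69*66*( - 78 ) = -355212 = - 2^2*3^3 * 11^1*13^1*23^1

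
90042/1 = 90042 = 90042.00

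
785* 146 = 114610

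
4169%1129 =782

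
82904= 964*86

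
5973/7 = 853 + 2/7 = 853.29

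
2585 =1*2585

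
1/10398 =1/10398 = 0.00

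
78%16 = 14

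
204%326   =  204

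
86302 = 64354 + 21948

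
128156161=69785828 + 58370333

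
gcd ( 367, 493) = 1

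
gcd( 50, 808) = 2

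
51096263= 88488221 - 37391958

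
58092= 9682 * 6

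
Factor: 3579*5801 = 3^1*1193^1*5801^1 = 20761779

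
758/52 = 14  +  15/26 = 14.58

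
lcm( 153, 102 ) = 306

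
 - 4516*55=-248380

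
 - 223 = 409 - 632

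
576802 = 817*706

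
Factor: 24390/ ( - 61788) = -2^( - 1)*3^1*5^1*19^( - 1 )=-  15/38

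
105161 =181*581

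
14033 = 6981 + 7052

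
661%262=137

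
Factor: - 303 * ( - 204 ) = 61812 = 2^2*3^2*17^1*101^1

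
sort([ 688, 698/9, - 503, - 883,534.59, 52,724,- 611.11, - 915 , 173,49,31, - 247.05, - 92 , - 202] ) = [ - 915, - 883, - 611.11, - 503, - 247.05, - 202 , - 92, 31,49,52, 698/9 , 173,534.59, 688,  724] 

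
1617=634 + 983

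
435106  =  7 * 62158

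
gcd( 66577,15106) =7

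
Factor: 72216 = 2^3*3^2* 17^1*59^1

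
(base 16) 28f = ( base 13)3b5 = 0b1010001111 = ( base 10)655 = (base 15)2DA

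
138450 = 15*9230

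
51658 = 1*51658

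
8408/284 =29  +  43/71= 29.61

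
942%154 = 18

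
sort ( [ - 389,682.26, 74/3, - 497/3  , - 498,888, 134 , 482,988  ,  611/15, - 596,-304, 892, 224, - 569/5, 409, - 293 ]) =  [-596,  -  498, - 389, - 304, - 293, - 497/3, - 569/5 , 74/3, 611/15, 134, 224,409,  482, 682.26, 888,892, 988 ]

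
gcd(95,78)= 1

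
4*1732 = 6928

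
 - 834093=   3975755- 4809848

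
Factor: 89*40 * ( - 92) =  - 327520 = - 2^5*5^1 * 23^1 * 89^1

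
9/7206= 3/2402 = 0.00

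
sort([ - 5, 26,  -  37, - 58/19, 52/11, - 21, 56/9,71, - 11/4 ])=[ - 37, - 21, - 5, - 58/19,- 11/4,52/11, 56/9,26,71 ]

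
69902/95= 735 + 77/95 = 735.81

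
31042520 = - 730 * ( - 42524 )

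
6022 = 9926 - 3904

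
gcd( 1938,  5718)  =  6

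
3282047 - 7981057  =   - 4699010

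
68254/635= 68254/635 = 107.49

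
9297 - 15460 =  - 6163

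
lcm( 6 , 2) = 6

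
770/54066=385/27033 = 0.01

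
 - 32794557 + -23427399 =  - 56221956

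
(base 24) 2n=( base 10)71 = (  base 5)241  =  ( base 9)78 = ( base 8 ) 107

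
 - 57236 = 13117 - 70353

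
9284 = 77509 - 68225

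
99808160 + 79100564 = 178908724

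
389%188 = 13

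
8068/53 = 152 + 12/53 =152.23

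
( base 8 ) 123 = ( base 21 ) 3K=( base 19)47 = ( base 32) 2j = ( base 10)83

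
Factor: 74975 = 5^2*2999^1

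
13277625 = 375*35407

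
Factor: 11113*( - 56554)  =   -2^1*11113^1*28277^1 = - 628484602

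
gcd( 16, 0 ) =16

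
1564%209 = 101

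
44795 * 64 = 2866880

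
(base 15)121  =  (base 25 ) a6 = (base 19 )d9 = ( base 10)256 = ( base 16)100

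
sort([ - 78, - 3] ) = [ - 78,-3 ] 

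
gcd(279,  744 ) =93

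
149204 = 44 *3391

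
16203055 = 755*21461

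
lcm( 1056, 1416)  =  62304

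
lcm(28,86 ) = 1204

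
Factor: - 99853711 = -751^1* 132961^1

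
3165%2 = 1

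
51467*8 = 411736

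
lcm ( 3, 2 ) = 6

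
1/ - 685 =-1 + 684/685 =-0.00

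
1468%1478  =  1468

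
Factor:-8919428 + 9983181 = 1063753 = 19^1* 55987^1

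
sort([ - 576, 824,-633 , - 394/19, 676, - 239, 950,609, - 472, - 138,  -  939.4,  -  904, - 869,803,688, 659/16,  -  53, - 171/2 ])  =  [ - 939.4, - 904, - 869, - 633, - 576,  -  472,- 239, - 138, - 171/2, - 53, - 394/19,659/16, 609, 676,688,803, 824, 950 ] 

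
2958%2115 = 843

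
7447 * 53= 394691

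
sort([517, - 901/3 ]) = [ - 901/3,517 ]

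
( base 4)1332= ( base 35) 3L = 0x7E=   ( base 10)126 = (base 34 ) 3O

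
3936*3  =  11808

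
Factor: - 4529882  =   - 2^1*7^1*257^1*1259^1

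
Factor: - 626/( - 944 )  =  2^( - 3)*59^( -1)*313^1 = 313/472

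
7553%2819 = 1915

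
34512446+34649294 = 69161740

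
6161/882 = 6 + 869/882 = 6.99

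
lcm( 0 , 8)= 0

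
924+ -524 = 400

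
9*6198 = 55782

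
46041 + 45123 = 91164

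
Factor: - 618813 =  - 3^3*13^1*41^1*43^1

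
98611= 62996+35615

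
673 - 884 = -211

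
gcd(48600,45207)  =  9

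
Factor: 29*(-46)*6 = -8004 = -2^2*3^1*23^1*29^1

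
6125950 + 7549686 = 13675636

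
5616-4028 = 1588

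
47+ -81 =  - 34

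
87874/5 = 17574 + 4/5= 17574.80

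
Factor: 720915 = 3^1*5^1*13^1*3697^1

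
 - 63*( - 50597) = 3187611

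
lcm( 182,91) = 182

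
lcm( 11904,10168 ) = 488064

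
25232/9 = 2803 + 5/9=2803.56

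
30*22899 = 686970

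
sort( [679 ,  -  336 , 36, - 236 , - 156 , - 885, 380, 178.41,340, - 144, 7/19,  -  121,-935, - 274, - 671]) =[ - 935, -885,-671, - 336,  -  274,  -  236, - 156,-144, -121,7/19, 36, 178.41, 340,380, 679]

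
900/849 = 300/283 = 1.06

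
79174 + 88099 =167273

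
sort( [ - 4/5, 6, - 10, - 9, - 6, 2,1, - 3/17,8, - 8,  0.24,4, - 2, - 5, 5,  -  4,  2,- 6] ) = [ - 10, - 9, -8,-6, - 6, - 5,- 4, - 2  ,-4/5 , - 3/17,  0.24, 1,2,  2 , 4,5 , 6,8] 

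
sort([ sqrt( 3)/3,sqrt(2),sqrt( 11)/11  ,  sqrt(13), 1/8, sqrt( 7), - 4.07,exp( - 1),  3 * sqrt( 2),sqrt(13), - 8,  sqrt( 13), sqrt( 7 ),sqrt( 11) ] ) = [ - 8, - 4.07,1/8,sqrt (11 ) /11,exp( - 1),  sqrt( 3)/3, sqrt( 2),sqrt( 7),sqrt(7),sqrt( 11),sqrt( 13),  sqrt ( 13) , sqrt( 13), 3*sqrt(2)]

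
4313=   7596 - 3283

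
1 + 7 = 8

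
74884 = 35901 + 38983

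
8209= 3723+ 4486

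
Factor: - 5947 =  - 19^1*313^1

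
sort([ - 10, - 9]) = [ - 10, - 9]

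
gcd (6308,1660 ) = 332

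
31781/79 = 402 + 23/79 =402.29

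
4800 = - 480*( - 10 ) 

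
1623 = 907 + 716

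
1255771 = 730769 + 525002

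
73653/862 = 73653/862=85.44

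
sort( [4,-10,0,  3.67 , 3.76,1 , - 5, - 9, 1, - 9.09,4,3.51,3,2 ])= [ - 10,- 9.09 , - 9 , - 5 , 0 , 1, 1, 2,  3, 3.51,3.67 , 3.76 , 4,  4]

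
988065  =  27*36595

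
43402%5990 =1472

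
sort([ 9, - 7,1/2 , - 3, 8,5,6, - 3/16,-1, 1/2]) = [ - 7,- 3, - 1, - 3/16 , 1/2, 1/2,5,6,  8, 9]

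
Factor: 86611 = 7^1*12373^1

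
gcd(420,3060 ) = 60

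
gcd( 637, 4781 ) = 7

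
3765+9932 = 13697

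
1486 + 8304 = 9790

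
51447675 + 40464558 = 91912233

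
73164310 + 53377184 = 126541494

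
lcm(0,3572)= 0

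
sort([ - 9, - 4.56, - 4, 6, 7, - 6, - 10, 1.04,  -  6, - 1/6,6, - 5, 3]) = [ - 10, - 9  , - 6, - 6, - 5, - 4.56, - 4, - 1/6,1.04, 3,  6, 6,7 ] 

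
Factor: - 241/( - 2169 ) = 1/9 =3^( - 2 ) 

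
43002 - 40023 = 2979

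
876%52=44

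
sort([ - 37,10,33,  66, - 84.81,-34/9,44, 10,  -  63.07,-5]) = [ - 84.81,-63.07,-37, - 5, -34/9, 10,10, 33, 44, 66] 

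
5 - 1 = 4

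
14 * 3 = 42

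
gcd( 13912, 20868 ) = 6956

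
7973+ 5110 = 13083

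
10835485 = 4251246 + 6584239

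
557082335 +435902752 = 992985087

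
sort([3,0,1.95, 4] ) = [ 0, 1.95,3,4 ] 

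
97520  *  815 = 79478800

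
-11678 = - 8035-3643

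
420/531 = 140/177 = 0.79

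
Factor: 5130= 2^1*3^3*5^1*19^1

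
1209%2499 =1209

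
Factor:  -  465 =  - 3^1*5^1*31^1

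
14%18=14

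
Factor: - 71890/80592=  -  2^( - 3)*3^( - 1)  *  5^1*7^1 * 13^1 * 23^( - 1)*73^( - 1 ) * 79^1  =  - 35945/40296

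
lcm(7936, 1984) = 7936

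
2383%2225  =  158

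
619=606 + 13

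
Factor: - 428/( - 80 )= 107/20= 2^( - 2)* 5^ ( -1)*107^1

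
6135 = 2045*3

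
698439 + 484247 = 1182686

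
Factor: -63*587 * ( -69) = 3^3 * 7^1 * 23^1*587^1 = 2551689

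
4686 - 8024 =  - 3338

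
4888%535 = 73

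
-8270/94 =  - 4135/47 = - 87.98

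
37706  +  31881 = 69587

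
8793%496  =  361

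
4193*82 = 343826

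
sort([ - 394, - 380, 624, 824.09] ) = [ - 394,-380,624,824.09]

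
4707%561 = 219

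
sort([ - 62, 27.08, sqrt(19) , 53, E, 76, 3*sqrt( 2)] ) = [ - 62,  E, 3*sqrt( 2 ),sqrt( 19 ), 27.08,  53, 76]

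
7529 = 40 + 7489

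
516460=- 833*(  -  620) 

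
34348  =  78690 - 44342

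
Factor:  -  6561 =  - 3^8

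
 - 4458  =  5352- 9810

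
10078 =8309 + 1769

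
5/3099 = 5/3099 = 0.00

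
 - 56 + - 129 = - 185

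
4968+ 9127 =14095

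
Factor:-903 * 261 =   -  235683  =  - 3^3*7^1 * 29^1*43^1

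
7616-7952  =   - 336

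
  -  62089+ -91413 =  - 153502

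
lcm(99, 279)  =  3069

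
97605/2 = 48802 + 1/2 = 48802.50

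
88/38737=88/38737 = 0.00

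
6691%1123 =1076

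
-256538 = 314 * ( - 817 )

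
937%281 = 94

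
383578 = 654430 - 270852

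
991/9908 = 991/9908 = 0.10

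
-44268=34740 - 79008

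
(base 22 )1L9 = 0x3BB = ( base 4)32323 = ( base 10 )955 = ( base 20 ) 27f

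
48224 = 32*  1507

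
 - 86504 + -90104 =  - 176608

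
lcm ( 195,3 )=195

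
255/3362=255/3362 = 0.08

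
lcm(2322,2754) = 118422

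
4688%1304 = 776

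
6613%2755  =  1103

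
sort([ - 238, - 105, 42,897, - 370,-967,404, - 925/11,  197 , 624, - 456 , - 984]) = [ - 984, - 967, - 456,-370,  -  238, - 105, - 925/11,42, 197, 404,624, 897]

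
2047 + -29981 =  - 27934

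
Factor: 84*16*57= 2^6*3^2*7^1*19^1 = 76608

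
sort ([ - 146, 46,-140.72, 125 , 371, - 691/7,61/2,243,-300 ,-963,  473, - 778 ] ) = [ - 963,  -  778, - 300, - 146, - 140.72, - 691/7,61/2,  46 , 125,243,371,473]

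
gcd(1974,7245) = 21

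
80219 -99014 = -18795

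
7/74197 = 7/74197 = 0.00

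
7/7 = 1=1.00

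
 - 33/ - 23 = 33/23  =  1.43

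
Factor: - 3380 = -2^2*5^1*13^2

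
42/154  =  3/11=   0.27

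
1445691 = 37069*39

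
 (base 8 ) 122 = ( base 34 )2e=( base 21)3J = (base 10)82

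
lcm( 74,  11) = 814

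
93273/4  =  23318 + 1/4= 23318.25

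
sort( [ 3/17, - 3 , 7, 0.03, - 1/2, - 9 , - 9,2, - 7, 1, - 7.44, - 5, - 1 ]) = [ - 9, - 9, -7.44, - 7,-5, - 3, - 1, - 1/2,0.03,3/17, 1,  2,7]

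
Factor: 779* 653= 508687  =  19^1*41^1*653^1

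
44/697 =44/697 = 0.06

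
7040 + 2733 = 9773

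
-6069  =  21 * ( - 289 )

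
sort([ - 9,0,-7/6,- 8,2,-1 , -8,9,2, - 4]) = [-9,-8, -8, - 4, - 7/6, - 1,0,  2,2,9]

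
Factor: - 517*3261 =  - 3^1*11^1*47^1 * 1087^1  =  - 1685937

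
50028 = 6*8338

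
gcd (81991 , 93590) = 7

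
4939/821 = 6 + 13/821 = 6.02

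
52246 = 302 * 173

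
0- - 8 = 8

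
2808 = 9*312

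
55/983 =55/983 = 0.06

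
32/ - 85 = - 32/85 = - 0.38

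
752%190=182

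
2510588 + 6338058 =8848646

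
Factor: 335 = 5^1*67^1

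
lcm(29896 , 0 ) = 0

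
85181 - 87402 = -2221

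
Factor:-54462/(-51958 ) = 3^1*29^1*83^( - 1 ) = 87/83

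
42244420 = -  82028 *( - 515) 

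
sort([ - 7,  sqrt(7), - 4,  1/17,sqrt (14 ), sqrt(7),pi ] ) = [ - 7, - 4,1/17,sqrt(7 ), sqrt ( 7 ), pi, sqrt(14) ] 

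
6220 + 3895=10115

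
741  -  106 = 635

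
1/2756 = 1/2756 = 0.00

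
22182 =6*3697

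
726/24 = 30+1/4 = 30.25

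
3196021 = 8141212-4945191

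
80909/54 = 1498 +17/54 = 1498.31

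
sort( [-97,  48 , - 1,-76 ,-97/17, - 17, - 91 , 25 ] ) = [ - 97, - 91,-76, - 17 ,-97/17,  -  1, 25  ,  48]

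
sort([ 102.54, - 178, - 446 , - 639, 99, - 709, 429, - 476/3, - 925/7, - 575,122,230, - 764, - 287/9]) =[ - 764, - 709, - 639,  -  575,-446, - 178, - 476/3, -925/7, - 287/9, 99,102.54,  122 , 230,429]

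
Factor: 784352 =2^5 *127^1*193^1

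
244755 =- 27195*(  -  9)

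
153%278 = 153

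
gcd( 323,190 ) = 19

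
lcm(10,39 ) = 390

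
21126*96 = 2028096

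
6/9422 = 3/4711 = 0.00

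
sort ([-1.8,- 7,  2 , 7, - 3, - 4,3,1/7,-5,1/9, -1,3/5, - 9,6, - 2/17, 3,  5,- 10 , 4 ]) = [ - 10, - 9, - 7,-5,  -  4, - 3, -1.8, -1, - 2/17, 1/9  ,  1/7,3/5, 2,3  ,  3, 4,5,6,7]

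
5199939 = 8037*647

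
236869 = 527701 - 290832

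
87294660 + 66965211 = 154259871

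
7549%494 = 139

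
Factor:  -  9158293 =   -  41^1*139^1*1607^1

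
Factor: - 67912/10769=-2^3*11^(  -  2)*13^1*89^(-1 )*653^1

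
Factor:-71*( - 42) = 2^1*3^1*7^1*71^1=2982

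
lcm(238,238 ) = 238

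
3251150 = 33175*98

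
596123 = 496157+99966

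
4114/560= 7 + 97/280 = 7.35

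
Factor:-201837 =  - 3^1*19^1*3541^1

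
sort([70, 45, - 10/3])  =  [ - 10/3,45,70]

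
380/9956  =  5/131=0.04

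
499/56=8  +  51/56 = 8.91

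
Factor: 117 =3^2*13^1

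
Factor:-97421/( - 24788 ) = 2^( - 2 )*37^1 * 2633^1*6197^( - 1)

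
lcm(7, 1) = 7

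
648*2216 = 1435968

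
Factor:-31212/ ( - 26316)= 51/43 = 3^1*17^1 * 43^( -1)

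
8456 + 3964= 12420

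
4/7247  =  4/7247 = 0.00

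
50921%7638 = 5093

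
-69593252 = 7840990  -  77434242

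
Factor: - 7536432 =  -2^4*3^1*197^1*797^1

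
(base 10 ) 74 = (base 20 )3e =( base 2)1001010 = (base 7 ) 134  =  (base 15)4e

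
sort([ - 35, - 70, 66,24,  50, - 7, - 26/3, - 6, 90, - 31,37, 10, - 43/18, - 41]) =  [ -70,  -  41, - 35, - 31, - 26/3, - 7, - 6, - 43/18,  10,24, 37,50, 66, 90 ] 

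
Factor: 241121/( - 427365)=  - 3^( - 2 ) * 5^( - 1) *41^1 * 5881^1 * 9497^ (  -  1 ) 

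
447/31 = 14+13/31  =  14.42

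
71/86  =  71/86 = 0.83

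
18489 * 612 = 11315268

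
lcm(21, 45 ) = 315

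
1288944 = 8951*144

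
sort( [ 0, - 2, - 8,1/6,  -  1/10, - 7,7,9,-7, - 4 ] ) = [ - 8, - 7,-7,-4 ,- 2,-1/10,0,1/6,7, 9 ] 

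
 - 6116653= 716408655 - 722525308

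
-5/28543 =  -1 + 28538/28543 =- 0.00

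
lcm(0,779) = 0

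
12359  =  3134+9225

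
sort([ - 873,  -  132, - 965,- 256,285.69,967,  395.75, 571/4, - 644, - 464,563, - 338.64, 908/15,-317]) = [- 965 , - 873, - 644, - 464,-338.64, - 317,- 256, - 132, 908/15,571/4, 285.69 , 395.75, 563, 967] 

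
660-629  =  31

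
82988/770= 107+299/385 = 107.78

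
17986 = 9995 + 7991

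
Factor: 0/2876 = 0 = 0^1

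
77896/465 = 77896/465 = 167.52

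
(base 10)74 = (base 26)2M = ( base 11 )68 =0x4A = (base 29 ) 2G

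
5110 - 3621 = 1489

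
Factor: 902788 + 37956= 2^3*7^1*107^1*157^1 = 940744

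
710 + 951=1661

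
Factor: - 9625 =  - 5^3*7^1*  11^1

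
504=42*12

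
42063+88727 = 130790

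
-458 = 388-846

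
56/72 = 7/9 = 0.78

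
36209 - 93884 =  - 57675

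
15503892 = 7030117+8473775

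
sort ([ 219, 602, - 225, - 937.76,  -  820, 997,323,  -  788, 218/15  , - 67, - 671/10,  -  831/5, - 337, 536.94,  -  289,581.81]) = [  -  937.76, - 820,-788, - 337,-289, - 225,  -  831/5, - 671/10, - 67,218/15, 219,323, 536.94, 581.81,  602,997 ]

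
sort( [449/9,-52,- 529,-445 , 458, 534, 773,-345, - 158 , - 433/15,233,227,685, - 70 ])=[ - 529,  -  445, - 345,-158,-70, - 52, -433/15, 449/9, 227 , 233,458,  534,  685, 773 ]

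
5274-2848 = 2426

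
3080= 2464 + 616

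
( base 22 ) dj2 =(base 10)6712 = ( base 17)163e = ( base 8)15070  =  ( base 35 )5GR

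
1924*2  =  3848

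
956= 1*956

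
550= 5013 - 4463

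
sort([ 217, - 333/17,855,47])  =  [ - 333/17,47, 217,  855]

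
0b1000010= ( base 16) 42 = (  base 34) 1W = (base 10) 66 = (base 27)2C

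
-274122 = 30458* ( - 9)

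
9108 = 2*4554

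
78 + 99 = 177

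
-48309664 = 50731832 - 99041496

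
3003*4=12012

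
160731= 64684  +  96047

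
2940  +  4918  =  7858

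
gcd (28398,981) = 3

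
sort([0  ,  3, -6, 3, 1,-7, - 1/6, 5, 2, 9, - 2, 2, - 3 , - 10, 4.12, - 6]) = [ - 10, - 7, - 6, - 6, - 3, - 2, - 1/6, 0 , 1, 2, 2, 3,3, 4.12,  5, 9 ] 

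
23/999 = 23/999 = 0.02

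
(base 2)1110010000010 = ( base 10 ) 7298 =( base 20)I4I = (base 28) 98i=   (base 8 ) 16202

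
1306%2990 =1306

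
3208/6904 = 401/863=0.46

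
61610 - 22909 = 38701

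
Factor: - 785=-5^1*157^1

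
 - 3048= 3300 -6348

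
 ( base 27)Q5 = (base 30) NH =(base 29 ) ob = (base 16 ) 2c3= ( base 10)707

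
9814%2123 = 1322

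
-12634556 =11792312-24426868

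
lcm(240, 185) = 8880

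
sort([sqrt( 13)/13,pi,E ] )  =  [ sqrt(13) /13 , E, pi]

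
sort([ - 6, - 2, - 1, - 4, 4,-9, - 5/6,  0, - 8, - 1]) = [ - 9,-8, - 6, - 4, - 2,  -  1, - 1, -5/6, 0, 4] 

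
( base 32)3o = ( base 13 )93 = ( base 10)120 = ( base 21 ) 5f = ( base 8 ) 170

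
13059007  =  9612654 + 3446353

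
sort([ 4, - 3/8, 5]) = [ - 3/8,4, 5 ]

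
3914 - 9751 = -5837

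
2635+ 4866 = 7501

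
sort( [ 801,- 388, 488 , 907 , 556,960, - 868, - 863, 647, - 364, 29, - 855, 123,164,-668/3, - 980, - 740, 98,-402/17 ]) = [ - 980 ,- 868,  -  863, - 855, - 740, - 388, - 364, - 668/3, - 402/17, 29, 98 , 123, 164, 488 , 556, 647, 801, 907,960]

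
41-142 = -101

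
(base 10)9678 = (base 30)AMI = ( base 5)302203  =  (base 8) 22716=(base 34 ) 8CM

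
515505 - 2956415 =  - 2440910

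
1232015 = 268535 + 963480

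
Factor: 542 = 2^1 * 271^1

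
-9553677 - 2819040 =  - 12372717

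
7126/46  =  3563/23=154.91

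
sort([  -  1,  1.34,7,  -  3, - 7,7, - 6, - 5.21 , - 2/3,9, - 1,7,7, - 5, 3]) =[ - 7, - 6, - 5.21,  -  5 , - 3, - 1, - 1, - 2/3,1.34,3 , 7,7,7,7,9 ]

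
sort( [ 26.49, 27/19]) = [27/19,26.49 ] 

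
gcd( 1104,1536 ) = 48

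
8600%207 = 113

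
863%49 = 30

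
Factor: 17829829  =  17829829^1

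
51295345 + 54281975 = 105577320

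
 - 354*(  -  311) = 110094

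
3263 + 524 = 3787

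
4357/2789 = 1 + 1568/2789  =  1.56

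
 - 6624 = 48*( - 138 ) 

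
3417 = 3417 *1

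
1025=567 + 458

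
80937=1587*51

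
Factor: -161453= - 161453^1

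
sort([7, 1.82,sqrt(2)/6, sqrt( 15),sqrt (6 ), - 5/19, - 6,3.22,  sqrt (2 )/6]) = [-6,-5/19,sqrt( 2) /6, sqrt( 2 ) /6,1.82, sqrt( 6 ),3.22,sqrt (15 ),  7 ] 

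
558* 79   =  44082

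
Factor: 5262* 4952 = 26057424 = 2^4*3^1 * 619^1  *  877^1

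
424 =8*53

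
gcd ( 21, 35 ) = 7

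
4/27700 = 1/6925=0.00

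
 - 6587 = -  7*941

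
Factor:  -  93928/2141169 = - 1592/36291 =- 2^3*3^ (-1)*199^1*12097^ ( - 1 ) 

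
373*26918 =10040414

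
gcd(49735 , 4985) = 5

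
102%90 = 12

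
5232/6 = 872 = 872.00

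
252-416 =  - 164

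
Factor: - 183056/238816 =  - 2^( - 1) * 439^( - 1 )*673^1  =  - 673/878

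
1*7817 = 7817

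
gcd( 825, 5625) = 75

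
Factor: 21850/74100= 2^ ( - 1)*3^ ( - 1)*13^ ( - 1 )*23^1=23/78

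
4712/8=589= 589.00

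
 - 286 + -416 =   -  702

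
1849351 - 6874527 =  - 5025176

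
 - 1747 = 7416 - 9163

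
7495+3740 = 11235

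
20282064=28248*718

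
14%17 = 14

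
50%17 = 16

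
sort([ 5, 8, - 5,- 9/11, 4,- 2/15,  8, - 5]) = [-5, - 5,-9/11, - 2/15,4, 5, 8,8]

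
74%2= 0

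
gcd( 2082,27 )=3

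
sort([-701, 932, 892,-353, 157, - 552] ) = [ - 701, - 552 , - 353, 157, 892, 932 ] 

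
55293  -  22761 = 32532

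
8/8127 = 8/8127 = 0.00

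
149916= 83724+66192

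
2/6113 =2/6113= 0.00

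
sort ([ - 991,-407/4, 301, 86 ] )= [-991,-407/4,86, 301]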